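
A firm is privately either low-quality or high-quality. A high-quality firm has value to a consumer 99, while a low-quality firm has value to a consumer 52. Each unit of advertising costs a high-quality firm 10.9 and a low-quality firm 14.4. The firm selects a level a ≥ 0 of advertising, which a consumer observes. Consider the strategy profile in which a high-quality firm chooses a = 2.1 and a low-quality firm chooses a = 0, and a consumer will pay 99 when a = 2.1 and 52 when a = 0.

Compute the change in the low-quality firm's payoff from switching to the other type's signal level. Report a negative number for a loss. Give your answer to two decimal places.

16.76

Playing a = 0 the low-quality firm receives 52.
Deviating to a = 2.1 brings payment 99 at cost 14.4 × 2.1 = 30.24, netting 68.76.
Gain from deviating: 68.76 − 52 = 16.76.
The gain is positive, so the low-quality type's incentive-compatibility constraint is violated — this profile is not a separating equilibrium.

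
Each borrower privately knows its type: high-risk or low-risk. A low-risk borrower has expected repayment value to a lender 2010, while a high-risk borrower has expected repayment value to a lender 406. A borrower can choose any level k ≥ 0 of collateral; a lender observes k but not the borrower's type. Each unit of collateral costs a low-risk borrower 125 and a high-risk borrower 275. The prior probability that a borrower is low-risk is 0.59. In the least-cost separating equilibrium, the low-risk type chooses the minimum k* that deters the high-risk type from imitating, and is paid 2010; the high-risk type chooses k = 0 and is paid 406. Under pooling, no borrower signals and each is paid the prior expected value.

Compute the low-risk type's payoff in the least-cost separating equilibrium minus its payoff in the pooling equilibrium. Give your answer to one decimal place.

-71.5

Least-cost separating signal: k* solves 406 = 2010 − 275·k*, so k* = (2010 − 406)/275 ≈ 5.8327.
Low-risk type's separating payoff: 2010 − 125 × k* = 2010 − 125 × (2010 − 406)/275 = 2010 − 200500/275 ≈ 1280.909.
Pooling payoff: 0.59 × 2010 + 0.41 × 406 = 1352.36.
Difference: 1280.909 − 1352.36 = -71.451, i.e. -71.5 to one decimal place.
The low-risk type would prefer the pooling outcome.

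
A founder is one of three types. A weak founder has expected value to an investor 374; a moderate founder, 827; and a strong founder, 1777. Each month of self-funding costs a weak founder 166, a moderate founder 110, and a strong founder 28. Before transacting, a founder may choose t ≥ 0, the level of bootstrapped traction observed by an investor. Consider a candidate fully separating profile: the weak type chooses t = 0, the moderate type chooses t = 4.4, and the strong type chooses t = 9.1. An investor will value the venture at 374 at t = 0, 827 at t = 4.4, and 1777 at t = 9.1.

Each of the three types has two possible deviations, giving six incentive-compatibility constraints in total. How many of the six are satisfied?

Strong (own payoff 1777 − 28×9.1 = 1522.2): to t=0 gives 374 → no gain ✓; to t=4.4 gives 827 − 28×4.4 = 703.8 → no gain ✓.
Moderate (own payoff 827 − 110×4.4 = 343): to t=0 gives 374 → profitable ✗; to t=9.1 gives 1777 − 110×9.1 = 776 → profitable ✗.
Weak (own payoff 374): to t=4.4 gives 827 − 166×4.4 = 96.6 → no gain ✓; to t=9.1 gives 1777 − 166×9.1 = 266.4 → no gain ✓.
4 of the 6 constraints hold; not an equilibrium.

4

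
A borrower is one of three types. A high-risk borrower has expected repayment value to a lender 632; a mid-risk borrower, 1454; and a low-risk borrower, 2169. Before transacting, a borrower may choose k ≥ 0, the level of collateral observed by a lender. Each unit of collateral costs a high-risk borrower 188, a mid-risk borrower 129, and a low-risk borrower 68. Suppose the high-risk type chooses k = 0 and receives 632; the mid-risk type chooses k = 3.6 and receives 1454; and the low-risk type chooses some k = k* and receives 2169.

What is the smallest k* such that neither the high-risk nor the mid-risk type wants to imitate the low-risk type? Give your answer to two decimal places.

Mid-risk type (on-path payoff 1454 − 129×3.6 = 989.6) won't mimic when 989.6 ≥ 2169 − 129·k*, i.e. k* ≥ 9.14.
High-risk type (on-path payoff 632) won't mimic when 632 ≥ 2169 − 188·k*, i.e. k* ≥ 8.18.
Both must hold, so k* = max(8.18, 9.14) = 9.14. The mid-risk type's constraint binds.

9.14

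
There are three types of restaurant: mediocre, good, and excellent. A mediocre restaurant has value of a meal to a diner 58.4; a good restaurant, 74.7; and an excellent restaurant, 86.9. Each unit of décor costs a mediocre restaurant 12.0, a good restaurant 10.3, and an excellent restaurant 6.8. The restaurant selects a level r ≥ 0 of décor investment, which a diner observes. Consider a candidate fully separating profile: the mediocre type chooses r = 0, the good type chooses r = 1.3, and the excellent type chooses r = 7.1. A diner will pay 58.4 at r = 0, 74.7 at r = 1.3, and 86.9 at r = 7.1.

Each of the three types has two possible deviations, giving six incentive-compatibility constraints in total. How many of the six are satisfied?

Excellent (own payoff 86.9 − 6.8×7.1 = 38.62): to r=0 gives 58.4 → profitable ✗; to r=1.3 gives 74.7 − 6.8×1.3 = 65.86 → profitable ✗.
Mediocre (own payoff 58.4): to r=1.3 gives 74.7 − 12.0×1.3 = 59.1 → profitable ✗; to r=7.1 gives 86.9 − 12.0×7.1 = 1.7 → no gain ✓.
Good (own payoff 74.7 − 10.3×1.3 = 61.31): to r=0 gives 58.4 → no gain ✓; to r=7.1 gives 86.9 − 10.3×7.1 = 13.77 → no gain ✓.
3 of the 6 constraints hold; not an equilibrium.

3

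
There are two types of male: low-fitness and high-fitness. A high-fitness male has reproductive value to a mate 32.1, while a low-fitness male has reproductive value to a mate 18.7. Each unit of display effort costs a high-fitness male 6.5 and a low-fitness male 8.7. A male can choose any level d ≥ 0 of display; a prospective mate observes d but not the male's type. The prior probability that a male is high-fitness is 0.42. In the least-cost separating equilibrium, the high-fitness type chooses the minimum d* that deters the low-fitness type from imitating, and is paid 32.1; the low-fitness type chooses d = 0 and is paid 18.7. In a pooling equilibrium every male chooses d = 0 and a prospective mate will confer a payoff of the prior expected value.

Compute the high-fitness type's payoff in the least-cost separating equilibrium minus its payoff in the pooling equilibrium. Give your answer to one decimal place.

-2.2

Least-cost separating signal: d* solves 18.7 = 32.1 − 8.7·d*, so d* = (32.1 − 18.7)/8.7 ≈ 1.5402.
High-fitness type's separating payoff: 32.1 − 6.5 × d* = 32.1 − 6.5 × (32.1 − 18.7)/8.7 = 32.1 − 87.1/8.7 ≈ 22.089.
Pooling payoff: 0.42 × 32.1 + 0.58 × 18.7 = 24.328.
Difference: 22.089 − 24.328 = -2.239, i.e. -2.2 to one decimal place.
The high-fitness type would prefer the pooling outcome.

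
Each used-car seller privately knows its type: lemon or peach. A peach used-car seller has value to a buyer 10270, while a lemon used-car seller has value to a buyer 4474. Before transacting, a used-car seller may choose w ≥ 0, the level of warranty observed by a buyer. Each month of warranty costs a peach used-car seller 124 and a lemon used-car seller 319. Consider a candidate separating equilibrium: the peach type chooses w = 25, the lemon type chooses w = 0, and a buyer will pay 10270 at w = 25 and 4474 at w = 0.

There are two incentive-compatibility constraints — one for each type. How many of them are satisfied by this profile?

2

Lemon type: stay at 0 → 4474; mimic → 10270 − 319 × 25 = 2295. IC holds (4474 ≥ 2295).
Peach type: signal → 10270 − 124 × 25 = 7170; deviate to 0 → 4474. IC holds (7170 ≥ 4474).
2 of 2 constraints hold, so this is a separating equilibrium.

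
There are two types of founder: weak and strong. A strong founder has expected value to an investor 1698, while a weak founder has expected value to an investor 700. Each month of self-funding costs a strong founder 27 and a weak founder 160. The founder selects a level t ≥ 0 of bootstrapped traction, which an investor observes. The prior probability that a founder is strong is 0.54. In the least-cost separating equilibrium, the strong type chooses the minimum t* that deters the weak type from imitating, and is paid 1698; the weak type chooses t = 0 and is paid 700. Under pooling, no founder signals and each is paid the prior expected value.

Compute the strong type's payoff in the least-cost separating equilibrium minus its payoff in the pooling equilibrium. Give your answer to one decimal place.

290.7

Least-cost separating signal: t* solves 700 = 1698 − 160·t*, so t* = (1698 − 700)/160 = 6.2375.
Strong type's separating payoff: 1698 − 27 × t* = 1698 − 27 × (1698 − 700)/160 = 1698 − 26946/160 ≈ 1529.588.
Pooling payoff: 0.54 × 1698 + 0.46 × 700 = 1238.92.
Difference: 1529.588 − 1238.92 = 290.668, i.e. 290.7 to one decimal place.
The strong type prefers to separate.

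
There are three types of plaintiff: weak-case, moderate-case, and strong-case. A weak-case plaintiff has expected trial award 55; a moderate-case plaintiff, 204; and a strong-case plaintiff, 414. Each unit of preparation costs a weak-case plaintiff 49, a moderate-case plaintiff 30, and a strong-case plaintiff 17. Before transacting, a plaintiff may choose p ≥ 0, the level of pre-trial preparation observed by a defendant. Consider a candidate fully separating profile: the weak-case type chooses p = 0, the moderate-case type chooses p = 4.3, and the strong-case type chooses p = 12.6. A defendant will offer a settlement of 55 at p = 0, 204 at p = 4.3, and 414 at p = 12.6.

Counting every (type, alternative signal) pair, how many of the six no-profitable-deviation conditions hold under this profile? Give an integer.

6

Moderate-case (own payoff 204 − 30×4.3 = 75): to p=0 gives 55 → no gain ✓; to p=12.6 gives 414 − 30×12.6 = 36 → no gain ✓.
Strong-case (own payoff 414 − 17×12.6 = 199.8): to p=0 gives 55 → no gain ✓; to p=4.3 gives 204 − 17×4.3 = 130.9 → no gain ✓.
Weak-case (own payoff 55): to p=4.3 gives 204 − 49×4.3 = -6.7 → no gain ✓; to p=12.6 gives 414 − 49×12.6 = -203.4 → no gain ✓.
6 of the 6 constraints hold; this profile is a separating equilibrium.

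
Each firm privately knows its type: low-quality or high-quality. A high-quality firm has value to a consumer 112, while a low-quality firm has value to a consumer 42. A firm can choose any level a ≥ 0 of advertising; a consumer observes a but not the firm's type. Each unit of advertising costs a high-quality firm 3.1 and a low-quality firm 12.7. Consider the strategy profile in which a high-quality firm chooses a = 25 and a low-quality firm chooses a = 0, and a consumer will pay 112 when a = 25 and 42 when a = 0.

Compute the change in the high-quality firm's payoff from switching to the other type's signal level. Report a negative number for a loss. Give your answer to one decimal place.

Playing a = 25 the high-quality firm receives 112 − 3.1 × 25 = 34.5.
Deviating to a = 0 yields 42 instead.
Gain from deviating: 42 − 34.5 = 7.5.
The gain is positive, so the high-quality type's incentive-compatibility constraint is violated — this profile is not a separating equilibrium.

7.5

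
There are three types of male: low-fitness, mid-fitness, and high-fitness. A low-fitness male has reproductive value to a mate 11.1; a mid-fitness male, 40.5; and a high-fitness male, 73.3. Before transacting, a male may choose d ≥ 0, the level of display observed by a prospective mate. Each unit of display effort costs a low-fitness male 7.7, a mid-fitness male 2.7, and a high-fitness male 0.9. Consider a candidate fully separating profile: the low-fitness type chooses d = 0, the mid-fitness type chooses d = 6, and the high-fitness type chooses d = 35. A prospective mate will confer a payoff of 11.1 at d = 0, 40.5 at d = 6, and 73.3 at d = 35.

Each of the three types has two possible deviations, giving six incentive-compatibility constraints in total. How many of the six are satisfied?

Low-fitness (own payoff 11.1): to d=6 gives 40.5 − 7.7×6 = -5.7 → no gain ✓; to d=35 gives 73.3 − 7.7×35 = -196.2 → no gain ✓.
High-fitness (own payoff 73.3 − 0.9×35 = 41.8): to d=0 gives 11.1 → no gain ✓; to d=6 gives 40.5 − 0.9×6 = 35.1 → no gain ✓.
Mid-fitness (own payoff 40.5 − 2.7×6 = 24.3): to d=0 gives 11.1 → no gain ✓; to d=35 gives 73.3 − 2.7×35 = -21.2 → no gain ✓.
6 of the 6 constraints hold; this profile is a separating equilibrium.

6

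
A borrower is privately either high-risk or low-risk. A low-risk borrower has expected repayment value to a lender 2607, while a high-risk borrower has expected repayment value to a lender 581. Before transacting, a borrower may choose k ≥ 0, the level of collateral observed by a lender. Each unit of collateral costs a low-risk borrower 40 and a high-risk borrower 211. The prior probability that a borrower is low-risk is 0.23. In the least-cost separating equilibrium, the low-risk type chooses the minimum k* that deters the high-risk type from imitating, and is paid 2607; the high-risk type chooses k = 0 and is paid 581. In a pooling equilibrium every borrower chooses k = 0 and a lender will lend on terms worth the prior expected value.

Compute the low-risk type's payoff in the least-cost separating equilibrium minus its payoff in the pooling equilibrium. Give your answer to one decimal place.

Least-cost separating signal: k* solves 581 = 2607 − 211·k*, so k* = (2607 − 581)/211 ≈ 9.6019.
Low-risk type's separating payoff: 2607 − 40 × k* = 2607 − 40 × (2607 − 581)/211 = 2607 − 81040/211 ≈ 2222.924.
Pooling payoff: 0.23 × 2607 + 0.77 × 581 = 1046.98.
Difference: 2222.924 − 1046.98 = 1175.944, i.e. 1175.9 to one decimal place.
The low-risk type prefers to separate.

1175.9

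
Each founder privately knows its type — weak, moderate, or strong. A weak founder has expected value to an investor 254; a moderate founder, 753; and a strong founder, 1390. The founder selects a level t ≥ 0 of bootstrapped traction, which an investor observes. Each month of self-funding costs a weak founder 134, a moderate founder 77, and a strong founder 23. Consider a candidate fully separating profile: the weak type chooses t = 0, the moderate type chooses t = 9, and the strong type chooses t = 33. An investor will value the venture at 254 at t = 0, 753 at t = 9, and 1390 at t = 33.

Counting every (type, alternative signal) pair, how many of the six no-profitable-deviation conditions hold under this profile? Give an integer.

5

Weak (own payoff 254): to t=9 gives 753 − 134×9 = -453 → no gain ✓; to t=33 gives 1390 − 134×33 = -3032 → no gain ✓.
Strong (own payoff 1390 − 23×33 = 631): to t=0 gives 254 → no gain ✓; to t=9 gives 753 − 23×9 = 546 → no gain ✓.
Moderate (own payoff 753 − 77×9 = 60): to t=0 gives 254 → profitable ✗; to t=33 gives 1390 − 77×33 = -1151 → no gain ✓.
5 of the 6 constraints hold; not an equilibrium.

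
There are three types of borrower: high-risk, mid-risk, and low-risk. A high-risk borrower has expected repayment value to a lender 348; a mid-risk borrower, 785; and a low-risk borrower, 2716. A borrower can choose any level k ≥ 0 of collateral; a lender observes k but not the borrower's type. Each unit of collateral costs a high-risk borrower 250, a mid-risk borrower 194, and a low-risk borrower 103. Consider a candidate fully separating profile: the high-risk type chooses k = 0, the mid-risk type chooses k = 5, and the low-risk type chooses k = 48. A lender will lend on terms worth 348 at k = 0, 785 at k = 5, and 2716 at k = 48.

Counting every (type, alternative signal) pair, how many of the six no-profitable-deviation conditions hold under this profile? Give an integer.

Low-risk (own payoff 2716 − 103×48 = -2228): to k=0 gives 348 → profitable ✗; to k=5 gives 785 − 103×5 = 270 → profitable ✗.
Mid-risk (own payoff 785 − 194×5 = -185): to k=0 gives 348 → profitable ✗; to k=48 gives 2716 − 194×48 = -6596 → no gain ✓.
High-risk (own payoff 348): to k=5 gives 785 − 250×5 = -465 → no gain ✓; to k=48 gives 2716 − 250×48 = -9284 → no gain ✓.
3 of the 6 constraints hold; not an equilibrium.

3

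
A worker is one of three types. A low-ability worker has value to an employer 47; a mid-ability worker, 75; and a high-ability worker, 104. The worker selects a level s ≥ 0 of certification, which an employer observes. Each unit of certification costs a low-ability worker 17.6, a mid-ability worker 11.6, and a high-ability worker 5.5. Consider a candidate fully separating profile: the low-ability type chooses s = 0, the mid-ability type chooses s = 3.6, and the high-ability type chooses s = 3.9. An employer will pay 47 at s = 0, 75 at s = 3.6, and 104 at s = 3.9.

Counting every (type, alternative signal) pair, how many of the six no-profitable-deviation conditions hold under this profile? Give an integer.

4

Low-ability (own payoff 47): to s=3.6 gives 75 − 17.6×3.6 = 11.64 → no gain ✓; to s=3.9 gives 104 − 17.6×3.9 = 35.36 → no gain ✓.
High-ability (own payoff 104 − 5.5×3.9 = 82.55): to s=0 gives 47 → no gain ✓; to s=3.6 gives 75 − 5.5×3.6 = 55.2 → no gain ✓.
Mid-ability (own payoff 75 − 11.6×3.6 = 33.24): to s=0 gives 47 → profitable ✗; to s=3.9 gives 104 − 11.6×3.9 = 58.76 → profitable ✗.
4 of the 6 constraints hold; not an equilibrium.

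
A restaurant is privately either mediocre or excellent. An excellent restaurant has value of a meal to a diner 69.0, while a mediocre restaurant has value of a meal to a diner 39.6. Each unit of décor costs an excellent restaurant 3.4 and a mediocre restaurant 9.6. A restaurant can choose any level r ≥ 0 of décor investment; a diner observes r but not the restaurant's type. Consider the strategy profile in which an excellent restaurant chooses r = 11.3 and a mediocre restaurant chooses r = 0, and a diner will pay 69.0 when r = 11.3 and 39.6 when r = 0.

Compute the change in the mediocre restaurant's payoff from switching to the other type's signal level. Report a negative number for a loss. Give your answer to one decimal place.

-79.1

Playing r = 0 the mediocre restaurant receives 39.6.
Deviating to r = 11.3 brings payment 69.0 at cost 9.6 × 11.3 = 108.48, netting -39.48.
Gain from deviating: -39.48 − 39.6 = -79.08, i.e. -79.1 to one decimal place.
The gain is negative, so the mediocre type's incentive-compatibility constraint is satisfied.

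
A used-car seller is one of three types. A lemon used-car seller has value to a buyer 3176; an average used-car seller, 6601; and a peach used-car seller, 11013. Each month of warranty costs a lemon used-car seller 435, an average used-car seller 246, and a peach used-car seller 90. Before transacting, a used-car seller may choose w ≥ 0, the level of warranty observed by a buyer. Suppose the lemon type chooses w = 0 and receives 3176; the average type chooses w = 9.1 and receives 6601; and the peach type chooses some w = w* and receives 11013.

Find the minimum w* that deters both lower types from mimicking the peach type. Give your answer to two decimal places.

27.03

Average type (on-path payoff 6601 − 246×9.1 = 4362.4) won't mimic when 4362.4 ≥ 11013 − 246·w*, i.e. w* ≥ 27.03.
Lemon type (on-path payoff 3176) won't mimic when 3176 ≥ 11013 − 435·w*, i.e. w* ≥ 18.02.
Both must hold, so w* = max(18.02, 27.03) = 27.03. The average type's constraint binds.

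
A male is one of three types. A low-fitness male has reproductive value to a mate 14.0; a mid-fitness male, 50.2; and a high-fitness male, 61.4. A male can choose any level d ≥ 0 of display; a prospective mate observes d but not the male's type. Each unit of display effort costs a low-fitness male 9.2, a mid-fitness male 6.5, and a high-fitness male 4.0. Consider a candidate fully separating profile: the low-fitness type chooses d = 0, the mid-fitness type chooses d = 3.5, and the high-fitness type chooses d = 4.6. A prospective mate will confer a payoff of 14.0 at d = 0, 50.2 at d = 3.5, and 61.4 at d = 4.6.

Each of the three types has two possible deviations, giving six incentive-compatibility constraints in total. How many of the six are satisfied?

Low-fitness (own payoff 14.0): to d=3.5 gives 50.2 − 9.2×3.5 = 18 → profitable ✗; to d=4.6 gives 61.4 − 9.2×4.6 = 19.08 → profitable ✗.
Mid-fitness (own payoff 50.2 − 6.5×3.5 = 27.45): to d=0 gives 14.0 → no gain ✓; to d=4.6 gives 61.4 − 6.5×4.6 = 31.5 → profitable ✗.
High-fitness (own payoff 61.4 − 4.0×4.6 = 43): to d=0 gives 14.0 → no gain ✓; to d=3.5 gives 50.2 − 4.0×3.5 = 36.2 → no gain ✓.
3 of the 6 constraints hold; not an equilibrium.

3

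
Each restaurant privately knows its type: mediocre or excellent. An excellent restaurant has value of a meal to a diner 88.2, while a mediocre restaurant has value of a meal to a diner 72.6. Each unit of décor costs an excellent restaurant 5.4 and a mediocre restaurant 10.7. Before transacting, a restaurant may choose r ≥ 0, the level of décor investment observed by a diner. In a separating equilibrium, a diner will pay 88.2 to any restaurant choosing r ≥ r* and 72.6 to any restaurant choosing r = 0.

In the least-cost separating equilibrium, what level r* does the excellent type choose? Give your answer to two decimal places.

1.46

A mediocre restaurant choosing r = 0 receives 72.6.
Imitating at r* instead would pay 88.2 at cost 10.7·r*, netting 88.2 − 10.7·r*.
Indifference: 72.6 = 88.2 − 10.7·r*, so r* = (88.2 − 72.6) / 10.7 ≈ 1.46.
At r* the mediocre type's incentive constraint just binds; the excellent type strictly prefers r* since its per-unit cost is lower.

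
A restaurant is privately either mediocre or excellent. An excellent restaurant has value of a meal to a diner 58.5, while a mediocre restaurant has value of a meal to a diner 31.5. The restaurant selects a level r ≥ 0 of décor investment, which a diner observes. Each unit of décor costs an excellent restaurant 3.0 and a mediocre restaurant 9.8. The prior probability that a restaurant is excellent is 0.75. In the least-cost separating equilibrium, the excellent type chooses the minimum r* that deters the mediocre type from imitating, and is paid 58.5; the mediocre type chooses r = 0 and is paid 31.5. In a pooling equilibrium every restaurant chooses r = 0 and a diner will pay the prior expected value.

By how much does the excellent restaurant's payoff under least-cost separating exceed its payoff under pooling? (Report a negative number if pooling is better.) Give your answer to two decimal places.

-1.52

Least-cost separating signal: r* solves 31.5 = 58.5 − 9.8·r*, so r* = (58.5 − 31.5)/9.8 ≈ 2.7551.
Excellent type's separating payoff: 58.5 − 3.0 × r* = 58.5 − 3.0 × (58.5 − 31.5)/9.8 = 58.5 − 81/9.8 ≈ 50.2347.
Pooling payoff: 0.75 × 58.5 + 0.25 × 31.5 = 51.75.
Difference: 50.2347 − 51.75 = -1.5153, i.e. -1.52 to two decimal places.
The excellent type would prefer the pooling outcome.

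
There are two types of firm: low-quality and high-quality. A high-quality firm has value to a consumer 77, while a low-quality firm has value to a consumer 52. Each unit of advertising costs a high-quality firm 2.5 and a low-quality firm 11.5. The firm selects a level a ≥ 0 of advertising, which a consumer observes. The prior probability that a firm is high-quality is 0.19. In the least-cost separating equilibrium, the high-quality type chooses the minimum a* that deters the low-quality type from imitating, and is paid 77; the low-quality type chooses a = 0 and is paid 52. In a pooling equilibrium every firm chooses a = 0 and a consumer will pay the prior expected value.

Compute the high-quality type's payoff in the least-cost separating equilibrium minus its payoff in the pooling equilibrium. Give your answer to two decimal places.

14.82

Least-cost separating signal: a* solves 52 = 77 − 11.5·a*, so a* = (77 − 52)/11.5 ≈ 2.1739.
High-quality type's separating payoff: 77 − 2.5 × a* = 77 − 2.5 × (77 − 52)/11.5 = 77 − 62.5/11.5 ≈ 71.5652.
Pooling payoff: 0.19 × 77 + 0.81 × 52 = 56.75.
Difference: 71.5652 − 56.75 = 14.8152, i.e. 14.82 to two decimal places.
The high-quality type prefers to separate.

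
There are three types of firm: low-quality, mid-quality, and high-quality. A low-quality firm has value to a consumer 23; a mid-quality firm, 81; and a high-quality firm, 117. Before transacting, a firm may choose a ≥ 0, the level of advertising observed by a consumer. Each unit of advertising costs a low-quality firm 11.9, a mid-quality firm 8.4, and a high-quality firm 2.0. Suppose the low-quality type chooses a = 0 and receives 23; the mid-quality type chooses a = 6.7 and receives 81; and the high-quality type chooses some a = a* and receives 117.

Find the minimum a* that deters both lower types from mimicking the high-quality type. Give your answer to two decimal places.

10.99

Mid-quality type (on-path payoff 81 − 8.4×6.7 = 24.72) won't mimic when 24.72 ≥ 117 − 8.4·a*, i.e. a* ≥ 10.99.
Low-quality type (on-path payoff 23) won't mimic when 23 ≥ 117 − 11.9·a*, i.e. a* ≥ 7.90.
Both must hold, so a* = max(7.90, 10.99) = 10.99. The mid-quality type's constraint binds.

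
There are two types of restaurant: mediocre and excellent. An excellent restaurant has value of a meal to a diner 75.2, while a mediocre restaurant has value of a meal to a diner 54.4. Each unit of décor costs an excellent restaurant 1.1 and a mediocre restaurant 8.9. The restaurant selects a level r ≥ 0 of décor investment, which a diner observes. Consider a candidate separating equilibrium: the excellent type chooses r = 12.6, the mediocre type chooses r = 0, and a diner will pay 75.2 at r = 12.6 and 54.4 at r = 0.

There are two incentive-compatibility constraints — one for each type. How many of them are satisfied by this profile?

2

Mediocre type: stay at 0 → 54.4; mimic → 75.2 − 8.9 × 12.6 = -36.94. IC holds (54.4 ≥ -36.94).
Excellent type: signal → 75.2 − 1.1 × 12.6 = 61.34; deviate to 0 → 54.4. IC holds (61.34 ≥ 54.4).
2 of 2 constraints hold, so this is a separating equilibrium.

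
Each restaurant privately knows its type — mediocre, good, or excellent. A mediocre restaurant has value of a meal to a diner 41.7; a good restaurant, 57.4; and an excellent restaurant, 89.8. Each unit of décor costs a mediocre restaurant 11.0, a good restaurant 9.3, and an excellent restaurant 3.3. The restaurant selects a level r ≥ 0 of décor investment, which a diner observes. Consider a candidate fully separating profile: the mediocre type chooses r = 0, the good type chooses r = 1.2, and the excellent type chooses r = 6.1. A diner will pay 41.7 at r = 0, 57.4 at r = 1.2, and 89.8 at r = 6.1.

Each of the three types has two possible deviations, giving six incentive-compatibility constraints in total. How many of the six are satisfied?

Mediocre (own payoff 41.7): to r=1.2 gives 57.4 − 11.0×1.2 = 44.2 → profitable ✗; to r=6.1 gives 89.8 − 11.0×6.1 = 22.7 → no gain ✓.
Good (own payoff 57.4 − 9.3×1.2 = 46.24): to r=0 gives 41.7 → no gain ✓; to r=6.1 gives 89.8 − 9.3×6.1 = 33.07 → no gain ✓.
Excellent (own payoff 89.8 − 3.3×6.1 = 69.67): to r=0 gives 41.7 → no gain ✓; to r=1.2 gives 57.4 − 3.3×1.2 = 53.44 → no gain ✓.
5 of the 6 constraints hold; not an equilibrium.

5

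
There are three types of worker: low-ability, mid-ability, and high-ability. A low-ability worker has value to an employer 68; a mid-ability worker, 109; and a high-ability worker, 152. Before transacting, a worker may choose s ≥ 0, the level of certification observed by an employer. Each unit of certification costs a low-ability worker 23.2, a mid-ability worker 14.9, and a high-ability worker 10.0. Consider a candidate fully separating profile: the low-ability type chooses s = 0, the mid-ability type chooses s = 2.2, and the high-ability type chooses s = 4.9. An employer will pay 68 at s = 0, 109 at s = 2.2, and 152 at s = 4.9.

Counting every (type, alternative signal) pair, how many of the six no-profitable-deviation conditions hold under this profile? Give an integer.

Low-ability (own payoff 68): to s=2.2 gives 109 − 23.2×2.2 = 57.96 → no gain ✓; to s=4.9 gives 152 − 23.2×4.9 = 38.32 → no gain ✓.
Mid-ability (own payoff 109 − 14.9×2.2 = 76.22): to s=0 gives 68 → no gain ✓; to s=4.9 gives 152 − 14.9×4.9 = 78.99 → profitable ✗.
High-ability (own payoff 152 − 10.0×4.9 = 103): to s=0 gives 68 → no gain ✓; to s=2.2 gives 109 − 10.0×2.2 = 87 → no gain ✓.
5 of the 6 constraints hold; not an equilibrium.

5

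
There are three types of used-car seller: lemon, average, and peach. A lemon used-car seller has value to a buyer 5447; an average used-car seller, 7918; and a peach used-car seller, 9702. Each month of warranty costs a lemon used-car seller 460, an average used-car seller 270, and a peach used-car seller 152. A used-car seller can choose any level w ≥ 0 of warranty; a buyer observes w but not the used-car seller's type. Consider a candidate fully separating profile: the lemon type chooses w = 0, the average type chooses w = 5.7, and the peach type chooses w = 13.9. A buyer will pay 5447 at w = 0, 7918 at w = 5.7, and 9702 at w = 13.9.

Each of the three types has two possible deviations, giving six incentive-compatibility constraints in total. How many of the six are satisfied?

6

Lemon (own payoff 5447): to w=5.7 gives 7918 − 460×5.7 = 5296 → no gain ✓; to w=13.9 gives 9702 − 460×13.9 = 3308 → no gain ✓.
Average (own payoff 7918 − 270×5.7 = 6379): to w=0 gives 5447 → no gain ✓; to w=13.9 gives 9702 − 270×13.9 = 5949 → no gain ✓.
Peach (own payoff 9702 − 152×13.9 = 7589.2): to w=0 gives 5447 → no gain ✓; to w=5.7 gives 7918 − 152×5.7 = 7051.6 → no gain ✓.
6 of the 6 constraints hold; this profile is a separating equilibrium.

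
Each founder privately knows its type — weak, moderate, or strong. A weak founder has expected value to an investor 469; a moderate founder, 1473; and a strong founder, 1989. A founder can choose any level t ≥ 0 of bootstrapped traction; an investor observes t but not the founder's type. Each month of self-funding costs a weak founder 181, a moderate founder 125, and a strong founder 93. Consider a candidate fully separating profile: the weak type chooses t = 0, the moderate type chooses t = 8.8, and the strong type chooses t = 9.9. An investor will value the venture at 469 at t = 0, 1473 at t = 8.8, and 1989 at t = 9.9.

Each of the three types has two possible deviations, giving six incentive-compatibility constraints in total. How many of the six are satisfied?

4

Moderate (own payoff 1473 − 125×8.8 = 373): to t=0 gives 469 → profitable ✗; to t=9.9 gives 1989 − 125×9.9 = 751.5 → profitable ✗.
Weak (own payoff 469): to t=8.8 gives 1473 − 181×8.8 = -119.8 → no gain ✓; to t=9.9 gives 1989 − 181×9.9 = 197.1 → no gain ✓.
Strong (own payoff 1989 − 93×9.9 = 1068.3): to t=0 gives 469 → no gain ✓; to t=8.8 gives 1473 − 93×8.8 = 654.6 → no gain ✓.
4 of the 6 constraints hold; not an equilibrium.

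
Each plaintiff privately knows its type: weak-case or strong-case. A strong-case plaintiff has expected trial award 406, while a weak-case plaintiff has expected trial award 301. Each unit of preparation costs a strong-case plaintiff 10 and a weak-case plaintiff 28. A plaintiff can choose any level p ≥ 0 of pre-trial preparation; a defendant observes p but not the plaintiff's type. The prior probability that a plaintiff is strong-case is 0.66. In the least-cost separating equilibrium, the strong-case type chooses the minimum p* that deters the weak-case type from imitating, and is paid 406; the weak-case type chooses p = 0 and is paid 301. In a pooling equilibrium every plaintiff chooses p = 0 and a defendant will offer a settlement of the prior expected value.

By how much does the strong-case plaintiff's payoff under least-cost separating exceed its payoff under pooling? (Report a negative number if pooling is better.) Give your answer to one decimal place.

-1.8

Least-cost separating signal: p* solves 301 = 406 − 28·p*, so p* = (406 − 301)/28 = 3.75.
Strong-case type's separating payoff: 406 − 10 × p* = 406 − 10 × (406 − 301)/28 = 406 − 1050/28 = 368.5.
Pooling payoff: 0.66 × 406 + 0.34 × 301 = 370.3.
Difference: 368.5 − 370.3 = -1.8.
The strong-case type would prefer the pooling outcome.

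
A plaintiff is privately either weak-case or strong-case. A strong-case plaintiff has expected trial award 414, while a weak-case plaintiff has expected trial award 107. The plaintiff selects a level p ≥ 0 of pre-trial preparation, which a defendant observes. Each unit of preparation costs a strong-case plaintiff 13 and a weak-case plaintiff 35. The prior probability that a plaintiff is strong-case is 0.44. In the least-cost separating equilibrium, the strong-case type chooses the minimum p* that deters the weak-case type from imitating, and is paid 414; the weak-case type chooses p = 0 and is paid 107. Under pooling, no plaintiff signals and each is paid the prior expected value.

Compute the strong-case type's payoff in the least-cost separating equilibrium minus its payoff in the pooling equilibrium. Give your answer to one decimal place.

Least-cost separating signal: p* solves 107 = 414 − 35·p*, so p* = (414 − 107)/35 ≈ 8.7714.
Strong-case type's separating payoff: 414 − 13 × p* = 414 − 13 × (414 − 107)/35 = 414 − 3991/35 ≈ 299.971.
Pooling payoff: 0.44 × 414 + 0.56 × 107 = 242.08.
Difference: 299.971 − 242.08 = 57.891, i.e. 57.9 to one decimal place.
The strong-case type prefers to separate.

57.9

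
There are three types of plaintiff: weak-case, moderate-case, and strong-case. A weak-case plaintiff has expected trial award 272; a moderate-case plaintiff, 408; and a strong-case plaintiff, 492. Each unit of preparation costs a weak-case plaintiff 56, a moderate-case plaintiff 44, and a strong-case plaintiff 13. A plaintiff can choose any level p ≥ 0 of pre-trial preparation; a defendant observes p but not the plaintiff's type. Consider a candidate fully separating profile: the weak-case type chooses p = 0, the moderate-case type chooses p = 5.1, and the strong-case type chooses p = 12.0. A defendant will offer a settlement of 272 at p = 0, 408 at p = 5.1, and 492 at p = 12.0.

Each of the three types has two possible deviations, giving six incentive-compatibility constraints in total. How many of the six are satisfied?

4

Moderate-case (own payoff 408 − 44×5.1 = 183.6): to p=0 gives 272 → profitable ✗; to p=12.0 gives 492 − 44×12.0 = -36 → no gain ✓.
Strong-case (own payoff 492 − 13×12.0 = 336): to p=0 gives 272 → no gain ✓; to p=5.1 gives 408 − 13×5.1 = 341.7 → profitable ✗.
Weak-case (own payoff 272): to p=5.1 gives 408 − 56×5.1 = 122.4 → no gain ✓; to p=12.0 gives 492 − 56×12.0 = -180 → no gain ✓.
4 of the 6 constraints hold; not an equilibrium.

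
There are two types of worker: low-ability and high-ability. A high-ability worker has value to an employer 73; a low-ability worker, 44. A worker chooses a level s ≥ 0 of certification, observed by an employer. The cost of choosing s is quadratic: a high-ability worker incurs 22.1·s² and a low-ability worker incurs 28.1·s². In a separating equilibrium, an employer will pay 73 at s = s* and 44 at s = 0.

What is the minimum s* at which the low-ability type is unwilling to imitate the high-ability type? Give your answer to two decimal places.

1.02

The low-ability type at s = 0 receives 44; imitating at s* yields 73 − 28.1·s*².
Indifference: 44 = 73 − 28.1·s*², so s*² = (73 − 44) / 28.1 ≈ 1.0320.
s* = √1.0320 ≈ 1.02.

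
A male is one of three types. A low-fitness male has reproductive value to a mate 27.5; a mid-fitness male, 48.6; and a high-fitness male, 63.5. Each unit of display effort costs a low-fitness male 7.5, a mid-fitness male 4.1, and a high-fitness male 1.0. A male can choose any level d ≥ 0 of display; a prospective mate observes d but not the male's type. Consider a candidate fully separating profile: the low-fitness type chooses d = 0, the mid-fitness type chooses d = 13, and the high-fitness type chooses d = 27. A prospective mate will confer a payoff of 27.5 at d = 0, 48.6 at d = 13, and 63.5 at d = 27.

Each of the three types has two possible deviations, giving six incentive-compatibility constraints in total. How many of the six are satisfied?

5

High-fitness (own payoff 63.5 − 1.0×27 = 36.5): to d=0 gives 27.5 → no gain ✓; to d=13 gives 48.6 − 1.0×13 = 35.6 → no gain ✓.
Low-fitness (own payoff 27.5): to d=13 gives 48.6 − 7.5×13 = -48.9 → no gain ✓; to d=27 gives 63.5 − 7.5×27 = -139 → no gain ✓.
Mid-fitness (own payoff 48.6 − 4.1×13 = -4.7): to d=0 gives 27.5 → profitable ✗; to d=27 gives 63.5 − 4.1×27 = -47.2 → no gain ✓.
5 of the 6 constraints hold; not an equilibrium.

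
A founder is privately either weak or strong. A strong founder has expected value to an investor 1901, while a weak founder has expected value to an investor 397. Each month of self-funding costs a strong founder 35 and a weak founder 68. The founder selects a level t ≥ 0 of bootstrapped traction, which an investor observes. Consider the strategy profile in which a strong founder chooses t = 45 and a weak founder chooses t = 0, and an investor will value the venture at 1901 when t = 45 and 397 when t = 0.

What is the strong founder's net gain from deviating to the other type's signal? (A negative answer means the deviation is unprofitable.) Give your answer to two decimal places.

Playing t = 45 the strong founder receives 1901 − 35 × 45 = 326.
Deviating to t = 0 yields 397 instead.
Gain from deviating: 397 − 326 = 71.00.
The gain is positive, so the strong type's incentive-compatibility constraint is violated — this profile is not a separating equilibrium.

71.00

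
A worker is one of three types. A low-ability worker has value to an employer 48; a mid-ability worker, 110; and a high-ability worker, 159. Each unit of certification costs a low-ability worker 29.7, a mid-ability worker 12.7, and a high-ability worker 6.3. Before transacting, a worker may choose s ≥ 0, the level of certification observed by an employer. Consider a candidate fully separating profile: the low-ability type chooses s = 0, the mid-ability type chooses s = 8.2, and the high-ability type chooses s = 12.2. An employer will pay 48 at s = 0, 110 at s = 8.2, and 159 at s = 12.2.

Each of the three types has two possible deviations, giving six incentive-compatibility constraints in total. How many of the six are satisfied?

Low-ability (own payoff 48): to s=8.2 gives 110 − 29.7×8.2 = -133.54 → no gain ✓; to s=12.2 gives 159 − 29.7×12.2 = -203.34 → no gain ✓.
High-ability (own payoff 159 − 6.3×12.2 = 82.14): to s=0 gives 48 → no gain ✓; to s=8.2 gives 110 − 6.3×8.2 = 58.34 → no gain ✓.
Mid-ability (own payoff 110 − 12.7×8.2 = 5.86): to s=0 gives 48 → profitable ✗; to s=12.2 gives 159 − 12.7×12.2 = 4.06 → no gain ✓.
5 of the 6 constraints hold; not an equilibrium.

5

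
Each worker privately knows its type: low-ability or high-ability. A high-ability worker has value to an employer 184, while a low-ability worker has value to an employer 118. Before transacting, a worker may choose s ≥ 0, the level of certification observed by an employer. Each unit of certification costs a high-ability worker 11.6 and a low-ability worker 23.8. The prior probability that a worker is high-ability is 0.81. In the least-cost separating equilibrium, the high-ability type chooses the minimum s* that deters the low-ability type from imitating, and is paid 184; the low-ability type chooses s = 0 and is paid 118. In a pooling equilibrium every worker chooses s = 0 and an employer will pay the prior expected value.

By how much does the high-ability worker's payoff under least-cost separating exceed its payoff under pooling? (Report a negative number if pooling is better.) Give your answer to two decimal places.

-19.63

Least-cost separating signal: s* solves 118 = 184 − 23.8·s*, so s* = (184 − 118)/23.8 ≈ 2.7731.
High-ability type's separating payoff: 184 − 11.6 × s* = 184 − 11.6 × (184 − 118)/23.8 = 184 − 765.6/23.8 ≈ 151.8319.
Pooling payoff: 0.81 × 184 + 0.19 × 118 = 171.46.
Difference: 151.8319 − 171.46 = -19.6281, i.e. -19.63 to two decimal places.
The high-ability type would prefer the pooling outcome.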